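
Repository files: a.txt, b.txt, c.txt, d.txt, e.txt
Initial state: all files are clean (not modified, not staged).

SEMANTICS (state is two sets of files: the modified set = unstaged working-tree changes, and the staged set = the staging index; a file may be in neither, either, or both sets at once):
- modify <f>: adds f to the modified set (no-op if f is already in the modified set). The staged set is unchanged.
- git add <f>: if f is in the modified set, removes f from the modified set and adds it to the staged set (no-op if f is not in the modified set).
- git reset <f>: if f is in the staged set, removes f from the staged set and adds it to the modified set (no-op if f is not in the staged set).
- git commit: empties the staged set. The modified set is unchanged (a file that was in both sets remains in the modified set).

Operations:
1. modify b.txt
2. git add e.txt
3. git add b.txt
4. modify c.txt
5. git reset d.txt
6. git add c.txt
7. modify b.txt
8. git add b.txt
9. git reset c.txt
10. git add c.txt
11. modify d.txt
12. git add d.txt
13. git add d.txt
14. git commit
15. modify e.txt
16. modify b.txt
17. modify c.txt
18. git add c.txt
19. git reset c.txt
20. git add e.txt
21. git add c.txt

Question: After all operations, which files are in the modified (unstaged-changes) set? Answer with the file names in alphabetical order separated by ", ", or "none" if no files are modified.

After op 1 (modify b.txt): modified={b.txt} staged={none}
After op 2 (git add e.txt): modified={b.txt} staged={none}
After op 3 (git add b.txt): modified={none} staged={b.txt}
After op 4 (modify c.txt): modified={c.txt} staged={b.txt}
After op 5 (git reset d.txt): modified={c.txt} staged={b.txt}
After op 6 (git add c.txt): modified={none} staged={b.txt, c.txt}
After op 7 (modify b.txt): modified={b.txt} staged={b.txt, c.txt}
After op 8 (git add b.txt): modified={none} staged={b.txt, c.txt}
After op 9 (git reset c.txt): modified={c.txt} staged={b.txt}
After op 10 (git add c.txt): modified={none} staged={b.txt, c.txt}
After op 11 (modify d.txt): modified={d.txt} staged={b.txt, c.txt}
After op 12 (git add d.txt): modified={none} staged={b.txt, c.txt, d.txt}
After op 13 (git add d.txt): modified={none} staged={b.txt, c.txt, d.txt}
After op 14 (git commit): modified={none} staged={none}
After op 15 (modify e.txt): modified={e.txt} staged={none}
After op 16 (modify b.txt): modified={b.txt, e.txt} staged={none}
After op 17 (modify c.txt): modified={b.txt, c.txt, e.txt} staged={none}
After op 18 (git add c.txt): modified={b.txt, e.txt} staged={c.txt}
After op 19 (git reset c.txt): modified={b.txt, c.txt, e.txt} staged={none}
After op 20 (git add e.txt): modified={b.txt, c.txt} staged={e.txt}
After op 21 (git add c.txt): modified={b.txt} staged={c.txt, e.txt}

Answer: b.txt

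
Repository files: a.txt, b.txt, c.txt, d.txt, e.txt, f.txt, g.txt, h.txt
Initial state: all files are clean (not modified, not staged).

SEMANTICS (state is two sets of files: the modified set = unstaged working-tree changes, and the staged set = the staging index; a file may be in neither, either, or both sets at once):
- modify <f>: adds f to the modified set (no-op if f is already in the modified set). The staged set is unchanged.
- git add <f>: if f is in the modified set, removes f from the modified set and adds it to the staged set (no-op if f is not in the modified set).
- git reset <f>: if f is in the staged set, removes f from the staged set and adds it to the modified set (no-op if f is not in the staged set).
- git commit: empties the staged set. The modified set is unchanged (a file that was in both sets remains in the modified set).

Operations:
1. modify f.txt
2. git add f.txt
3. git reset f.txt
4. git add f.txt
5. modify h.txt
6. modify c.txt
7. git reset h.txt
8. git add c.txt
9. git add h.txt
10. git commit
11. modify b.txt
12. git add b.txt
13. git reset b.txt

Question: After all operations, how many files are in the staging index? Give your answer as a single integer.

After op 1 (modify f.txt): modified={f.txt} staged={none}
After op 2 (git add f.txt): modified={none} staged={f.txt}
After op 3 (git reset f.txt): modified={f.txt} staged={none}
After op 4 (git add f.txt): modified={none} staged={f.txt}
After op 5 (modify h.txt): modified={h.txt} staged={f.txt}
After op 6 (modify c.txt): modified={c.txt, h.txt} staged={f.txt}
After op 7 (git reset h.txt): modified={c.txt, h.txt} staged={f.txt}
After op 8 (git add c.txt): modified={h.txt} staged={c.txt, f.txt}
After op 9 (git add h.txt): modified={none} staged={c.txt, f.txt, h.txt}
After op 10 (git commit): modified={none} staged={none}
After op 11 (modify b.txt): modified={b.txt} staged={none}
After op 12 (git add b.txt): modified={none} staged={b.txt}
After op 13 (git reset b.txt): modified={b.txt} staged={none}
Final staged set: {none} -> count=0

Answer: 0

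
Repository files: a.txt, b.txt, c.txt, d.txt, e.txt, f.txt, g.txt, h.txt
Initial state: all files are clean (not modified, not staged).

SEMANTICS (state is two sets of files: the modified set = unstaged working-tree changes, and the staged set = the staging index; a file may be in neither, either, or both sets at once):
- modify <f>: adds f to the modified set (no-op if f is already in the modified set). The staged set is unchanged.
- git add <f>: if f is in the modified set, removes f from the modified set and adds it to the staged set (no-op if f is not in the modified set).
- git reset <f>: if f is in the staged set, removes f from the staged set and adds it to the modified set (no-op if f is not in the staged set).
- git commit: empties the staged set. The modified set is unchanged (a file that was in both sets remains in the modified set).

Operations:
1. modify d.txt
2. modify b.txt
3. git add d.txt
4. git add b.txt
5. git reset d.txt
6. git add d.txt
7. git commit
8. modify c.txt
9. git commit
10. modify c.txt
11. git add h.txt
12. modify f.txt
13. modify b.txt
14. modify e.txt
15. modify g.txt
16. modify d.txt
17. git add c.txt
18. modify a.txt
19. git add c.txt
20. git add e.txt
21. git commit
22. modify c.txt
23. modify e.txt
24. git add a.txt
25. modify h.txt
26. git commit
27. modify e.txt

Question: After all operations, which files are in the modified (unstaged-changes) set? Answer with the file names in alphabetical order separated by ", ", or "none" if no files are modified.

After op 1 (modify d.txt): modified={d.txt} staged={none}
After op 2 (modify b.txt): modified={b.txt, d.txt} staged={none}
After op 3 (git add d.txt): modified={b.txt} staged={d.txt}
After op 4 (git add b.txt): modified={none} staged={b.txt, d.txt}
After op 5 (git reset d.txt): modified={d.txt} staged={b.txt}
After op 6 (git add d.txt): modified={none} staged={b.txt, d.txt}
After op 7 (git commit): modified={none} staged={none}
After op 8 (modify c.txt): modified={c.txt} staged={none}
After op 9 (git commit): modified={c.txt} staged={none}
After op 10 (modify c.txt): modified={c.txt} staged={none}
After op 11 (git add h.txt): modified={c.txt} staged={none}
After op 12 (modify f.txt): modified={c.txt, f.txt} staged={none}
After op 13 (modify b.txt): modified={b.txt, c.txt, f.txt} staged={none}
After op 14 (modify e.txt): modified={b.txt, c.txt, e.txt, f.txt} staged={none}
After op 15 (modify g.txt): modified={b.txt, c.txt, e.txt, f.txt, g.txt} staged={none}
After op 16 (modify d.txt): modified={b.txt, c.txt, d.txt, e.txt, f.txt, g.txt} staged={none}
After op 17 (git add c.txt): modified={b.txt, d.txt, e.txt, f.txt, g.txt} staged={c.txt}
After op 18 (modify a.txt): modified={a.txt, b.txt, d.txt, e.txt, f.txt, g.txt} staged={c.txt}
After op 19 (git add c.txt): modified={a.txt, b.txt, d.txt, e.txt, f.txt, g.txt} staged={c.txt}
After op 20 (git add e.txt): modified={a.txt, b.txt, d.txt, f.txt, g.txt} staged={c.txt, e.txt}
After op 21 (git commit): modified={a.txt, b.txt, d.txt, f.txt, g.txt} staged={none}
After op 22 (modify c.txt): modified={a.txt, b.txt, c.txt, d.txt, f.txt, g.txt} staged={none}
After op 23 (modify e.txt): modified={a.txt, b.txt, c.txt, d.txt, e.txt, f.txt, g.txt} staged={none}
After op 24 (git add a.txt): modified={b.txt, c.txt, d.txt, e.txt, f.txt, g.txt} staged={a.txt}
After op 25 (modify h.txt): modified={b.txt, c.txt, d.txt, e.txt, f.txt, g.txt, h.txt} staged={a.txt}
After op 26 (git commit): modified={b.txt, c.txt, d.txt, e.txt, f.txt, g.txt, h.txt} staged={none}
After op 27 (modify e.txt): modified={b.txt, c.txt, d.txt, e.txt, f.txt, g.txt, h.txt} staged={none}

Answer: b.txt, c.txt, d.txt, e.txt, f.txt, g.txt, h.txt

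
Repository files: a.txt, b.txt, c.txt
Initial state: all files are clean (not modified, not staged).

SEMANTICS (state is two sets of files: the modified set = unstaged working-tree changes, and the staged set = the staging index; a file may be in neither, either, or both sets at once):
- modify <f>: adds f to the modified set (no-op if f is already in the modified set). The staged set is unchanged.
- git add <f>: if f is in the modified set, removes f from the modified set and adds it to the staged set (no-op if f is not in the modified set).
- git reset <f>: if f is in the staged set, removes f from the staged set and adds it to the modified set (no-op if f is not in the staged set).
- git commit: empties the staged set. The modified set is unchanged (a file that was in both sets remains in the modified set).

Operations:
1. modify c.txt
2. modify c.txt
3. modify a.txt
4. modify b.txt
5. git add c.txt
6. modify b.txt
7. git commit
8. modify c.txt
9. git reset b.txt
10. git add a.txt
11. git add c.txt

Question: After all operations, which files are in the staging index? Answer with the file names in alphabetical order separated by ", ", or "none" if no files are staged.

After op 1 (modify c.txt): modified={c.txt} staged={none}
After op 2 (modify c.txt): modified={c.txt} staged={none}
After op 3 (modify a.txt): modified={a.txt, c.txt} staged={none}
After op 4 (modify b.txt): modified={a.txt, b.txt, c.txt} staged={none}
After op 5 (git add c.txt): modified={a.txt, b.txt} staged={c.txt}
After op 6 (modify b.txt): modified={a.txt, b.txt} staged={c.txt}
After op 7 (git commit): modified={a.txt, b.txt} staged={none}
After op 8 (modify c.txt): modified={a.txt, b.txt, c.txt} staged={none}
After op 9 (git reset b.txt): modified={a.txt, b.txt, c.txt} staged={none}
After op 10 (git add a.txt): modified={b.txt, c.txt} staged={a.txt}
After op 11 (git add c.txt): modified={b.txt} staged={a.txt, c.txt}

Answer: a.txt, c.txt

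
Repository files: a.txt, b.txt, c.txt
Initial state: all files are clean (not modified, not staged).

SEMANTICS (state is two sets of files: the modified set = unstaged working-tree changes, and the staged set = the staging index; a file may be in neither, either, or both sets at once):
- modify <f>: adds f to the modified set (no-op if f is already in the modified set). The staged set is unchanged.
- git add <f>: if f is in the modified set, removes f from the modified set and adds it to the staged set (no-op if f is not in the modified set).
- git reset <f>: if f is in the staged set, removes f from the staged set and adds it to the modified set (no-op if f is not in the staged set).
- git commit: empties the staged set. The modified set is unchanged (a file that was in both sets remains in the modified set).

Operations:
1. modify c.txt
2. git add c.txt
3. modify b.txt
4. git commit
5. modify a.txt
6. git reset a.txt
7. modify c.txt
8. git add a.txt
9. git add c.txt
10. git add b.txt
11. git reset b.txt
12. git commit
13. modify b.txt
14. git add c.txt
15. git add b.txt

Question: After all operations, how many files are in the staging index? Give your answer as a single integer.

Answer: 1

Derivation:
After op 1 (modify c.txt): modified={c.txt} staged={none}
After op 2 (git add c.txt): modified={none} staged={c.txt}
After op 3 (modify b.txt): modified={b.txt} staged={c.txt}
After op 4 (git commit): modified={b.txt} staged={none}
After op 5 (modify a.txt): modified={a.txt, b.txt} staged={none}
After op 6 (git reset a.txt): modified={a.txt, b.txt} staged={none}
After op 7 (modify c.txt): modified={a.txt, b.txt, c.txt} staged={none}
After op 8 (git add a.txt): modified={b.txt, c.txt} staged={a.txt}
After op 9 (git add c.txt): modified={b.txt} staged={a.txt, c.txt}
After op 10 (git add b.txt): modified={none} staged={a.txt, b.txt, c.txt}
After op 11 (git reset b.txt): modified={b.txt} staged={a.txt, c.txt}
After op 12 (git commit): modified={b.txt} staged={none}
After op 13 (modify b.txt): modified={b.txt} staged={none}
After op 14 (git add c.txt): modified={b.txt} staged={none}
After op 15 (git add b.txt): modified={none} staged={b.txt}
Final staged set: {b.txt} -> count=1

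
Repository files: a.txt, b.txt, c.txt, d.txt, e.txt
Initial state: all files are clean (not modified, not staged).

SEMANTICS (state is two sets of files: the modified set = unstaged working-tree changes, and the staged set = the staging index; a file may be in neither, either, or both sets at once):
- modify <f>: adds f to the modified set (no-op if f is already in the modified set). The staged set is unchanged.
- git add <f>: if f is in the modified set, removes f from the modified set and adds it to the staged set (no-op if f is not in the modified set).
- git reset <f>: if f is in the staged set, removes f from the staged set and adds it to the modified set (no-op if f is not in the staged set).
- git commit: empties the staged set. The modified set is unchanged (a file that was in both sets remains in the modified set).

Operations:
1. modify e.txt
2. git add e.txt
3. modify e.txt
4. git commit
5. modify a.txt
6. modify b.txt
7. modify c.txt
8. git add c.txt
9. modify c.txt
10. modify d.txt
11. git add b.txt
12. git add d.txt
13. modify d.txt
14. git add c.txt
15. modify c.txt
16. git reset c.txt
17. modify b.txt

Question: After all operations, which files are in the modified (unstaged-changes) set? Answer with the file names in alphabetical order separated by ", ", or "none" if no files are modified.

Answer: a.txt, b.txt, c.txt, d.txt, e.txt

Derivation:
After op 1 (modify e.txt): modified={e.txt} staged={none}
After op 2 (git add e.txt): modified={none} staged={e.txt}
After op 3 (modify e.txt): modified={e.txt} staged={e.txt}
After op 4 (git commit): modified={e.txt} staged={none}
After op 5 (modify a.txt): modified={a.txt, e.txt} staged={none}
After op 6 (modify b.txt): modified={a.txt, b.txt, e.txt} staged={none}
After op 7 (modify c.txt): modified={a.txt, b.txt, c.txt, e.txt} staged={none}
After op 8 (git add c.txt): modified={a.txt, b.txt, e.txt} staged={c.txt}
After op 9 (modify c.txt): modified={a.txt, b.txt, c.txt, e.txt} staged={c.txt}
After op 10 (modify d.txt): modified={a.txt, b.txt, c.txt, d.txt, e.txt} staged={c.txt}
After op 11 (git add b.txt): modified={a.txt, c.txt, d.txt, e.txt} staged={b.txt, c.txt}
After op 12 (git add d.txt): modified={a.txt, c.txt, e.txt} staged={b.txt, c.txt, d.txt}
After op 13 (modify d.txt): modified={a.txt, c.txt, d.txt, e.txt} staged={b.txt, c.txt, d.txt}
After op 14 (git add c.txt): modified={a.txt, d.txt, e.txt} staged={b.txt, c.txt, d.txt}
After op 15 (modify c.txt): modified={a.txt, c.txt, d.txt, e.txt} staged={b.txt, c.txt, d.txt}
After op 16 (git reset c.txt): modified={a.txt, c.txt, d.txt, e.txt} staged={b.txt, d.txt}
After op 17 (modify b.txt): modified={a.txt, b.txt, c.txt, d.txt, e.txt} staged={b.txt, d.txt}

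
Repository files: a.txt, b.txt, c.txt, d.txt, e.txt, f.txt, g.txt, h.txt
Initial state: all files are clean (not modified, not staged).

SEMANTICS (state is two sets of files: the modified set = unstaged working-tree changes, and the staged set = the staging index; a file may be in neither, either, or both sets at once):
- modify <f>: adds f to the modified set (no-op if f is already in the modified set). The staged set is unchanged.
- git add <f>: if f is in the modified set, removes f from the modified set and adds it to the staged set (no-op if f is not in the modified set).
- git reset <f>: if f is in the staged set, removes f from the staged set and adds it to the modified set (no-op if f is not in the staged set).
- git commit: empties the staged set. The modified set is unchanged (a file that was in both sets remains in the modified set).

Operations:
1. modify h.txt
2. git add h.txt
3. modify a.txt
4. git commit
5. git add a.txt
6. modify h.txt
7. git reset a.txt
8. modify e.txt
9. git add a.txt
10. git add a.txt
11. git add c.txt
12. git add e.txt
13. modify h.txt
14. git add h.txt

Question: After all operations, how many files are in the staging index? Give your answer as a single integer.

After op 1 (modify h.txt): modified={h.txt} staged={none}
After op 2 (git add h.txt): modified={none} staged={h.txt}
After op 3 (modify a.txt): modified={a.txt} staged={h.txt}
After op 4 (git commit): modified={a.txt} staged={none}
After op 5 (git add a.txt): modified={none} staged={a.txt}
After op 6 (modify h.txt): modified={h.txt} staged={a.txt}
After op 7 (git reset a.txt): modified={a.txt, h.txt} staged={none}
After op 8 (modify e.txt): modified={a.txt, e.txt, h.txt} staged={none}
After op 9 (git add a.txt): modified={e.txt, h.txt} staged={a.txt}
After op 10 (git add a.txt): modified={e.txt, h.txt} staged={a.txt}
After op 11 (git add c.txt): modified={e.txt, h.txt} staged={a.txt}
After op 12 (git add e.txt): modified={h.txt} staged={a.txt, e.txt}
After op 13 (modify h.txt): modified={h.txt} staged={a.txt, e.txt}
After op 14 (git add h.txt): modified={none} staged={a.txt, e.txt, h.txt}
Final staged set: {a.txt, e.txt, h.txt} -> count=3

Answer: 3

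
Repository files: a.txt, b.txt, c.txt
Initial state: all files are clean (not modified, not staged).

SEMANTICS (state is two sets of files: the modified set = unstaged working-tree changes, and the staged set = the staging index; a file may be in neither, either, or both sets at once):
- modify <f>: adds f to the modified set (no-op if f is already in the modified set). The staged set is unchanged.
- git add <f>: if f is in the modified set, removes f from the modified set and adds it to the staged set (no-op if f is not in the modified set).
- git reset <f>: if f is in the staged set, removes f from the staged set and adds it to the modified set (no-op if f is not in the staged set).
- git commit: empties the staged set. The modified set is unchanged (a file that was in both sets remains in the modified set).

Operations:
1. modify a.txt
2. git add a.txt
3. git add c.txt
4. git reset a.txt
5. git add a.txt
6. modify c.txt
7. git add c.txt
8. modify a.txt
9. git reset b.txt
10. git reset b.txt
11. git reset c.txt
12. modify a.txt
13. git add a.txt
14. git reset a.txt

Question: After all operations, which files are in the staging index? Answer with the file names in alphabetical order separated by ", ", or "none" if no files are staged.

Answer: none

Derivation:
After op 1 (modify a.txt): modified={a.txt} staged={none}
After op 2 (git add a.txt): modified={none} staged={a.txt}
After op 3 (git add c.txt): modified={none} staged={a.txt}
After op 4 (git reset a.txt): modified={a.txt} staged={none}
After op 5 (git add a.txt): modified={none} staged={a.txt}
After op 6 (modify c.txt): modified={c.txt} staged={a.txt}
After op 7 (git add c.txt): modified={none} staged={a.txt, c.txt}
After op 8 (modify a.txt): modified={a.txt} staged={a.txt, c.txt}
After op 9 (git reset b.txt): modified={a.txt} staged={a.txt, c.txt}
After op 10 (git reset b.txt): modified={a.txt} staged={a.txt, c.txt}
After op 11 (git reset c.txt): modified={a.txt, c.txt} staged={a.txt}
After op 12 (modify a.txt): modified={a.txt, c.txt} staged={a.txt}
After op 13 (git add a.txt): modified={c.txt} staged={a.txt}
After op 14 (git reset a.txt): modified={a.txt, c.txt} staged={none}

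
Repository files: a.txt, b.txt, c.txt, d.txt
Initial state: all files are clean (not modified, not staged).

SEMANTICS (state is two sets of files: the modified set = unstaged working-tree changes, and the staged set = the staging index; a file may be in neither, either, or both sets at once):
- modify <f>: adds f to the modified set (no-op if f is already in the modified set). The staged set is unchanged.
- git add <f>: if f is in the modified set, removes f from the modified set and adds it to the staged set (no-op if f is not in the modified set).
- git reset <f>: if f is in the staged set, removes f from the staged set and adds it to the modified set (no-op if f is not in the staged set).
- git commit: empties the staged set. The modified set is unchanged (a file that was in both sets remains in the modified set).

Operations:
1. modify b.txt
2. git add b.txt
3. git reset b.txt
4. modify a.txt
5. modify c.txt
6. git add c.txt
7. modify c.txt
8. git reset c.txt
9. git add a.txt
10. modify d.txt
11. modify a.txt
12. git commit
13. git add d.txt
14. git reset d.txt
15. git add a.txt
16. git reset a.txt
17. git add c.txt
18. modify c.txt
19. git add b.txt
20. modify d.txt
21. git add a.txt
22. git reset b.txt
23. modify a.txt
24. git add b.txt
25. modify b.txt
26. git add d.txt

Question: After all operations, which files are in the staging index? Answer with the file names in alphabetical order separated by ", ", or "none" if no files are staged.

After op 1 (modify b.txt): modified={b.txt} staged={none}
After op 2 (git add b.txt): modified={none} staged={b.txt}
After op 3 (git reset b.txt): modified={b.txt} staged={none}
After op 4 (modify a.txt): modified={a.txt, b.txt} staged={none}
After op 5 (modify c.txt): modified={a.txt, b.txt, c.txt} staged={none}
After op 6 (git add c.txt): modified={a.txt, b.txt} staged={c.txt}
After op 7 (modify c.txt): modified={a.txt, b.txt, c.txt} staged={c.txt}
After op 8 (git reset c.txt): modified={a.txt, b.txt, c.txt} staged={none}
After op 9 (git add a.txt): modified={b.txt, c.txt} staged={a.txt}
After op 10 (modify d.txt): modified={b.txt, c.txt, d.txt} staged={a.txt}
After op 11 (modify a.txt): modified={a.txt, b.txt, c.txt, d.txt} staged={a.txt}
After op 12 (git commit): modified={a.txt, b.txt, c.txt, d.txt} staged={none}
After op 13 (git add d.txt): modified={a.txt, b.txt, c.txt} staged={d.txt}
After op 14 (git reset d.txt): modified={a.txt, b.txt, c.txt, d.txt} staged={none}
After op 15 (git add a.txt): modified={b.txt, c.txt, d.txt} staged={a.txt}
After op 16 (git reset a.txt): modified={a.txt, b.txt, c.txt, d.txt} staged={none}
After op 17 (git add c.txt): modified={a.txt, b.txt, d.txt} staged={c.txt}
After op 18 (modify c.txt): modified={a.txt, b.txt, c.txt, d.txt} staged={c.txt}
After op 19 (git add b.txt): modified={a.txt, c.txt, d.txt} staged={b.txt, c.txt}
After op 20 (modify d.txt): modified={a.txt, c.txt, d.txt} staged={b.txt, c.txt}
After op 21 (git add a.txt): modified={c.txt, d.txt} staged={a.txt, b.txt, c.txt}
After op 22 (git reset b.txt): modified={b.txt, c.txt, d.txt} staged={a.txt, c.txt}
After op 23 (modify a.txt): modified={a.txt, b.txt, c.txt, d.txt} staged={a.txt, c.txt}
After op 24 (git add b.txt): modified={a.txt, c.txt, d.txt} staged={a.txt, b.txt, c.txt}
After op 25 (modify b.txt): modified={a.txt, b.txt, c.txt, d.txt} staged={a.txt, b.txt, c.txt}
After op 26 (git add d.txt): modified={a.txt, b.txt, c.txt} staged={a.txt, b.txt, c.txt, d.txt}

Answer: a.txt, b.txt, c.txt, d.txt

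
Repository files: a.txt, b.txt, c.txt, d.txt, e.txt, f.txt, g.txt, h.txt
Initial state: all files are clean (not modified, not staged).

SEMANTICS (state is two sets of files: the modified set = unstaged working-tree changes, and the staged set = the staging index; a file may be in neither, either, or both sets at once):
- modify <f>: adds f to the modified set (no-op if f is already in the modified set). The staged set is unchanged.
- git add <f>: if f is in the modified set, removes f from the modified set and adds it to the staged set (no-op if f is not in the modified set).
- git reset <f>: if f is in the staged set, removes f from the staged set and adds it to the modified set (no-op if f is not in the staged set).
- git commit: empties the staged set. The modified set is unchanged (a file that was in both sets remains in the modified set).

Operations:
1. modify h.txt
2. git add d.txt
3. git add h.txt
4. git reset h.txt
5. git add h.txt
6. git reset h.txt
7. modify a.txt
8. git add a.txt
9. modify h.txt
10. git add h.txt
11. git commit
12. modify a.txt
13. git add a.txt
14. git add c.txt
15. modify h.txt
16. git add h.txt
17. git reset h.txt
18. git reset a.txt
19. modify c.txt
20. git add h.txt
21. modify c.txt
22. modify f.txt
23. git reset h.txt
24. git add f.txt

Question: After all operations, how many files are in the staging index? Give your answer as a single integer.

After op 1 (modify h.txt): modified={h.txt} staged={none}
After op 2 (git add d.txt): modified={h.txt} staged={none}
After op 3 (git add h.txt): modified={none} staged={h.txt}
After op 4 (git reset h.txt): modified={h.txt} staged={none}
After op 5 (git add h.txt): modified={none} staged={h.txt}
After op 6 (git reset h.txt): modified={h.txt} staged={none}
After op 7 (modify a.txt): modified={a.txt, h.txt} staged={none}
After op 8 (git add a.txt): modified={h.txt} staged={a.txt}
After op 9 (modify h.txt): modified={h.txt} staged={a.txt}
After op 10 (git add h.txt): modified={none} staged={a.txt, h.txt}
After op 11 (git commit): modified={none} staged={none}
After op 12 (modify a.txt): modified={a.txt} staged={none}
After op 13 (git add a.txt): modified={none} staged={a.txt}
After op 14 (git add c.txt): modified={none} staged={a.txt}
After op 15 (modify h.txt): modified={h.txt} staged={a.txt}
After op 16 (git add h.txt): modified={none} staged={a.txt, h.txt}
After op 17 (git reset h.txt): modified={h.txt} staged={a.txt}
After op 18 (git reset a.txt): modified={a.txt, h.txt} staged={none}
After op 19 (modify c.txt): modified={a.txt, c.txt, h.txt} staged={none}
After op 20 (git add h.txt): modified={a.txt, c.txt} staged={h.txt}
After op 21 (modify c.txt): modified={a.txt, c.txt} staged={h.txt}
After op 22 (modify f.txt): modified={a.txt, c.txt, f.txt} staged={h.txt}
After op 23 (git reset h.txt): modified={a.txt, c.txt, f.txt, h.txt} staged={none}
After op 24 (git add f.txt): modified={a.txt, c.txt, h.txt} staged={f.txt}
Final staged set: {f.txt} -> count=1

Answer: 1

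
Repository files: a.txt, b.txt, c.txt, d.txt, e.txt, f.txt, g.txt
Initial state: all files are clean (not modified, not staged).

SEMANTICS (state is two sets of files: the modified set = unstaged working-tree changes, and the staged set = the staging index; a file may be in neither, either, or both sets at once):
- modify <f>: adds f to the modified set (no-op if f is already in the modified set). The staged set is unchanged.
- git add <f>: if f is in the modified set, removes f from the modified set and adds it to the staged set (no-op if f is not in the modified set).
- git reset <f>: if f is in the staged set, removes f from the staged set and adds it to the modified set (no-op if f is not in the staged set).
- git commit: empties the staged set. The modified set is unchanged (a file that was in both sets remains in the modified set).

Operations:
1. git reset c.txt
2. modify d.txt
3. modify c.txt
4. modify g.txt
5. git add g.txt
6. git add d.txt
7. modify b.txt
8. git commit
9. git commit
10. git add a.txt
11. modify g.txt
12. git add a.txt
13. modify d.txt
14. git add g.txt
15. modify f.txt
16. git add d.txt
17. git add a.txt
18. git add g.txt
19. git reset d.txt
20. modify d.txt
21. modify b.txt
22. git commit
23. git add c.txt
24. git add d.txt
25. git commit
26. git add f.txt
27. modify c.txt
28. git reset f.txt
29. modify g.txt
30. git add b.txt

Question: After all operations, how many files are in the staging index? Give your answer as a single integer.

Answer: 1

Derivation:
After op 1 (git reset c.txt): modified={none} staged={none}
After op 2 (modify d.txt): modified={d.txt} staged={none}
After op 3 (modify c.txt): modified={c.txt, d.txt} staged={none}
After op 4 (modify g.txt): modified={c.txt, d.txt, g.txt} staged={none}
After op 5 (git add g.txt): modified={c.txt, d.txt} staged={g.txt}
After op 6 (git add d.txt): modified={c.txt} staged={d.txt, g.txt}
After op 7 (modify b.txt): modified={b.txt, c.txt} staged={d.txt, g.txt}
After op 8 (git commit): modified={b.txt, c.txt} staged={none}
After op 9 (git commit): modified={b.txt, c.txt} staged={none}
After op 10 (git add a.txt): modified={b.txt, c.txt} staged={none}
After op 11 (modify g.txt): modified={b.txt, c.txt, g.txt} staged={none}
After op 12 (git add a.txt): modified={b.txt, c.txt, g.txt} staged={none}
After op 13 (modify d.txt): modified={b.txt, c.txt, d.txt, g.txt} staged={none}
After op 14 (git add g.txt): modified={b.txt, c.txt, d.txt} staged={g.txt}
After op 15 (modify f.txt): modified={b.txt, c.txt, d.txt, f.txt} staged={g.txt}
After op 16 (git add d.txt): modified={b.txt, c.txt, f.txt} staged={d.txt, g.txt}
After op 17 (git add a.txt): modified={b.txt, c.txt, f.txt} staged={d.txt, g.txt}
After op 18 (git add g.txt): modified={b.txt, c.txt, f.txt} staged={d.txt, g.txt}
After op 19 (git reset d.txt): modified={b.txt, c.txt, d.txt, f.txt} staged={g.txt}
After op 20 (modify d.txt): modified={b.txt, c.txt, d.txt, f.txt} staged={g.txt}
After op 21 (modify b.txt): modified={b.txt, c.txt, d.txt, f.txt} staged={g.txt}
After op 22 (git commit): modified={b.txt, c.txt, d.txt, f.txt} staged={none}
After op 23 (git add c.txt): modified={b.txt, d.txt, f.txt} staged={c.txt}
After op 24 (git add d.txt): modified={b.txt, f.txt} staged={c.txt, d.txt}
After op 25 (git commit): modified={b.txt, f.txt} staged={none}
After op 26 (git add f.txt): modified={b.txt} staged={f.txt}
After op 27 (modify c.txt): modified={b.txt, c.txt} staged={f.txt}
After op 28 (git reset f.txt): modified={b.txt, c.txt, f.txt} staged={none}
After op 29 (modify g.txt): modified={b.txt, c.txt, f.txt, g.txt} staged={none}
After op 30 (git add b.txt): modified={c.txt, f.txt, g.txt} staged={b.txt}
Final staged set: {b.txt} -> count=1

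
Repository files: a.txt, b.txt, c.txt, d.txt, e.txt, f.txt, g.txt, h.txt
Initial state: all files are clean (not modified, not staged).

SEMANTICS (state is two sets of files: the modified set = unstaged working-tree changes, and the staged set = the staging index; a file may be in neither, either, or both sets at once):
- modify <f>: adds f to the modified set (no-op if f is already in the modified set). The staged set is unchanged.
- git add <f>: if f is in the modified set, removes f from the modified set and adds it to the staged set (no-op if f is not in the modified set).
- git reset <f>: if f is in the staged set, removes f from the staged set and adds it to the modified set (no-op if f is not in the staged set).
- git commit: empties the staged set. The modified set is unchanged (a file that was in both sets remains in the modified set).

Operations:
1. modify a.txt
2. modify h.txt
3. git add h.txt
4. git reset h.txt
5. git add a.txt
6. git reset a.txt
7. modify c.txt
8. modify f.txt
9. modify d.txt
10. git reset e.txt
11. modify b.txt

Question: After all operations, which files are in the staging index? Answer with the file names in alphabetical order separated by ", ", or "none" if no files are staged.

Answer: none

Derivation:
After op 1 (modify a.txt): modified={a.txt} staged={none}
After op 2 (modify h.txt): modified={a.txt, h.txt} staged={none}
After op 3 (git add h.txt): modified={a.txt} staged={h.txt}
After op 4 (git reset h.txt): modified={a.txt, h.txt} staged={none}
After op 5 (git add a.txt): modified={h.txt} staged={a.txt}
After op 6 (git reset a.txt): modified={a.txt, h.txt} staged={none}
After op 7 (modify c.txt): modified={a.txt, c.txt, h.txt} staged={none}
After op 8 (modify f.txt): modified={a.txt, c.txt, f.txt, h.txt} staged={none}
After op 9 (modify d.txt): modified={a.txt, c.txt, d.txt, f.txt, h.txt} staged={none}
After op 10 (git reset e.txt): modified={a.txt, c.txt, d.txt, f.txt, h.txt} staged={none}
After op 11 (modify b.txt): modified={a.txt, b.txt, c.txt, d.txt, f.txt, h.txt} staged={none}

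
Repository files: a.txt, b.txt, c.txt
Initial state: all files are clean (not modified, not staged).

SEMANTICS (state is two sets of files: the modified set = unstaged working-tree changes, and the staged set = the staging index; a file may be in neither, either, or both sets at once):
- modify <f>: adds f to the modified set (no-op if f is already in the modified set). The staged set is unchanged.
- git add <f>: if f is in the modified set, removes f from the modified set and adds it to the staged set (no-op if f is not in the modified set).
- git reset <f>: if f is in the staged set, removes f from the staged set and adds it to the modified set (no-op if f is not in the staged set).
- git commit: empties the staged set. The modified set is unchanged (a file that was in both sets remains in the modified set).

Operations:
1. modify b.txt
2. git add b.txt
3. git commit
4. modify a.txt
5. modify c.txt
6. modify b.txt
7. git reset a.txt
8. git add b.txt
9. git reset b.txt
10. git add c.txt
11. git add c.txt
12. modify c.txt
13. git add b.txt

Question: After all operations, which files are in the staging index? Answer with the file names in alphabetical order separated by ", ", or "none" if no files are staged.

Answer: b.txt, c.txt

Derivation:
After op 1 (modify b.txt): modified={b.txt} staged={none}
After op 2 (git add b.txt): modified={none} staged={b.txt}
After op 3 (git commit): modified={none} staged={none}
After op 4 (modify a.txt): modified={a.txt} staged={none}
After op 5 (modify c.txt): modified={a.txt, c.txt} staged={none}
After op 6 (modify b.txt): modified={a.txt, b.txt, c.txt} staged={none}
After op 7 (git reset a.txt): modified={a.txt, b.txt, c.txt} staged={none}
After op 8 (git add b.txt): modified={a.txt, c.txt} staged={b.txt}
After op 9 (git reset b.txt): modified={a.txt, b.txt, c.txt} staged={none}
After op 10 (git add c.txt): modified={a.txt, b.txt} staged={c.txt}
After op 11 (git add c.txt): modified={a.txt, b.txt} staged={c.txt}
After op 12 (modify c.txt): modified={a.txt, b.txt, c.txt} staged={c.txt}
After op 13 (git add b.txt): modified={a.txt, c.txt} staged={b.txt, c.txt}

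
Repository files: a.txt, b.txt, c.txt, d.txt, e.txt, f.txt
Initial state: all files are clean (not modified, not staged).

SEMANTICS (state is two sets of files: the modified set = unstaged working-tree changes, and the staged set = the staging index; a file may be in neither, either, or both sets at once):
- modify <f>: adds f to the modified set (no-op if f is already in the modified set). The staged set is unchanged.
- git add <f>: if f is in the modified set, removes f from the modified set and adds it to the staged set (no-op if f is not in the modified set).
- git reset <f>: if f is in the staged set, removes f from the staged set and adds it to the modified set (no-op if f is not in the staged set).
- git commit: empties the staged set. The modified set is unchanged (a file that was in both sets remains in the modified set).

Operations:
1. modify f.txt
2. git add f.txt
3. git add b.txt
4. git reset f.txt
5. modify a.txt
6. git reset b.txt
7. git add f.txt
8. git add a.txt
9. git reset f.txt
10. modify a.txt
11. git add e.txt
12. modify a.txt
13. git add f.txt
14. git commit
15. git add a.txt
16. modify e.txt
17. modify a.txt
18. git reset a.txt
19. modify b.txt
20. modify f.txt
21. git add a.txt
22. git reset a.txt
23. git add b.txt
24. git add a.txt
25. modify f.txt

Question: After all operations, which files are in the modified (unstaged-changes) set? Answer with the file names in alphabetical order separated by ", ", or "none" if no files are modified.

After op 1 (modify f.txt): modified={f.txt} staged={none}
After op 2 (git add f.txt): modified={none} staged={f.txt}
After op 3 (git add b.txt): modified={none} staged={f.txt}
After op 4 (git reset f.txt): modified={f.txt} staged={none}
After op 5 (modify a.txt): modified={a.txt, f.txt} staged={none}
After op 6 (git reset b.txt): modified={a.txt, f.txt} staged={none}
After op 7 (git add f.txt): modified={a.txt} staged={f.txt}
After op 8 (git add a.txt): modified={none} staged={a.txt, f.txt}
After op 9 (git reset f.txt): modified={f.txt} staged={a.txt}
After op 10 (modify a.txt): modified={a.txt, f.txt} staged={a.txt}
After op 11 (git add e.txt): modified={a.txt, f.txt} staged={a.txt}
After op 12 (modify a.txt): modified={a.txt, f.txt} staged={a.txt}
After op 13 (git add f.txt): modified={a.txt} staged={a.txt, f.txt}
After op 14 (git commit): modified={a.txt} staged={none}
After op 15 (git add a.txt): modified={none} staged={a.txt}
After op 16 (modify e.txt): modified={e.txt} staged={a.txt}
After op 17 (modify a.txt): modified={a.txt, e.txt} staged={a.txt}
After op 18 (git reset a.txt): modified={a.txt, e.txt} staged={none}
After op 19 (modify b.txt): modified={a.txt, b.txt, e.txt} staged={none}
After op 20 (modify f.txt): modified={a.txt, b.txt, e.txt, f.txt} staged={none}
After op 21 (git add a.txt): modified={b.txt, e.txt, f.txt} staged={a.txt}
After op 22 (git reset a.txt): modified={a.txt, b.txt, e.txt, f.txt} staged={none}
After op 23 (git add b.txt): modified={a.txt, e.txt, f.txt} staged={b.txt}
After op 24 (git add a.txt): modified={e.txt, f.txt} staged={a.txt, b.txt}
After op 25 (modify f.txt): modified={e.txt, f.txt} staged={a.txt, b.txt}

Answer: e.txt, f.txt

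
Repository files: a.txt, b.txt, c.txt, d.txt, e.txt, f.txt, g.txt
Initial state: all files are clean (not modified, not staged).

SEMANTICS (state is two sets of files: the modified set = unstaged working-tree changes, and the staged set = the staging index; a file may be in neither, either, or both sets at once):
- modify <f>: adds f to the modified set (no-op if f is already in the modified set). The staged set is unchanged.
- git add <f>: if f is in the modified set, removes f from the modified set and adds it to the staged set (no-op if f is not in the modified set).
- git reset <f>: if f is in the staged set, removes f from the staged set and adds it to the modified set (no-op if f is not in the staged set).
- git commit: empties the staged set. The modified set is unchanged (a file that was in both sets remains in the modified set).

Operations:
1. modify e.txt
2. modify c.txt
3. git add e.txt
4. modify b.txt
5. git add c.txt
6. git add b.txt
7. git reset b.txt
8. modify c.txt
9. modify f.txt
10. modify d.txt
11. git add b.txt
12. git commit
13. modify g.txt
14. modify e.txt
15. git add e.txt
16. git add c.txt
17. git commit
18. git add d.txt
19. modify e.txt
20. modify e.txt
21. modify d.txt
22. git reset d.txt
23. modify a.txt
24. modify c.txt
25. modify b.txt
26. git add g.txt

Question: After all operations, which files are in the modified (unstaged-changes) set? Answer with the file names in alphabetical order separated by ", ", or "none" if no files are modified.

After op 1 (modify e.txt): modified={e.txt} staged={none}
After op 2 (modify c.txt): modified={c.txt, e.txt} staged={none}
After op 3 (git add e.txt): modified={c.txt} staged={e.txt}
After op 4 (modify b.txt): modified={b.txt, c.txt} staged={e.txt}
After op 5 (git add c.txt): modified={b.txt} staged={c.txt, e.txt}
After op 6 (git add b.txt): modified={none} staged={b.txt, c.txt, e.txt}
After op 7 (git reset b.txt): modified={b.txt} staged={c.txt, e.txt}
After op 8 (modify c.txt): modified={b.txt, c.txt} staged={c.txt, e.txt}
After op 9 (modify f.txt): modified={b.txt, c.txt, f.txt} staged={c.txt, e.txt}
After op 10 (modify d.txt): modified={b.txt, c.txt, d.txt, f.txt} staged={c.txt, e.txt}
After op 11 (git add b.txt): modified={c.txt, d.txt, f.txt} staged={b.txt, c.txt, e.txt}
After op 12 (git commit): modified={c.txt, d.txt, f.txt} staged={none}
After op 13 (modify g.txt): modified={c.txt, d.txt, f.txt, g.txt} staged={none}
After op 14 (modify e.txt): modified={c.txt, d.txt, e.txt, f.txt, g.txt} staged={none}
After op 15 (git add e.txt): modified={c.txt, d.txt, f.txt, g.txt} staged={e.txt}
After op 16 (git add c.txt): modified={d.txt, f.txt, g.txt} staged={c.txt, e.txt}
After op 17 (git commit): modified={d.txt, f.txt, g.txt} staged={none}
After op 18 (git add d.txt): modified={f.txt, g.txt} staged={d.txt}
After op 19 (modify e.txt): modified={e.txt, f.txt, g.txt} staged={d.txt}
After op 20 (modify e.txt): modified={e.txt, f.txt, g.txt} staged={d.txt}
After op 21 (modify d.txt): modified={d.txt, e.txt, f.txt, g.txt} staged={d.txt}
After op 22 (git reset d.txt): modified={d.txt, e.txt, f.txt, g.txt} staged={none}
After op 23 (modify a.txt): modified={a.txt, d.txt, e.txt, f.txt, g.txt} staged={none}
After op 24 (modify c.txt): modified={a.txt, c.txt, d.txt, e.txt, f.txt, g.txt} staged={none}
After op 25 (modify b.txt): modified={a.txt, b.txt, c.txt, d.txt, e.txt, f.txt, g.txt} staged={none}
After op 26 (git add g.txt): modified={a.txt, b.txt, c.txt, d.txt, e.txt, f.txt} staged={g.txt}

Answer: a.txt, b.txt, c.txt, d.txt, e.txt, f.txt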